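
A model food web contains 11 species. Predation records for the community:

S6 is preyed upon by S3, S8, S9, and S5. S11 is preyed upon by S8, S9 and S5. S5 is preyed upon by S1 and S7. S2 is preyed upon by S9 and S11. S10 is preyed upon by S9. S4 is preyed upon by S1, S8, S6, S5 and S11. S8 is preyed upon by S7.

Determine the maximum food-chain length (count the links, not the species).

3 links

One longest chain: S4 → S6 → S5 → S7.
It has 4 species and 3 links.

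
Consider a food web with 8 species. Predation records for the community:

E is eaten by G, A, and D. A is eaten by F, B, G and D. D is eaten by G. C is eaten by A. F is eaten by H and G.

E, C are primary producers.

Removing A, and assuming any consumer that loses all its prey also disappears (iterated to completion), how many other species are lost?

Remove A.
Round 1: B (all prey gone), F (all prey gone) → extinct.
Round 2: H (all prey gone) → extinct.
No further losses. Total secondary extinctions: 3.

3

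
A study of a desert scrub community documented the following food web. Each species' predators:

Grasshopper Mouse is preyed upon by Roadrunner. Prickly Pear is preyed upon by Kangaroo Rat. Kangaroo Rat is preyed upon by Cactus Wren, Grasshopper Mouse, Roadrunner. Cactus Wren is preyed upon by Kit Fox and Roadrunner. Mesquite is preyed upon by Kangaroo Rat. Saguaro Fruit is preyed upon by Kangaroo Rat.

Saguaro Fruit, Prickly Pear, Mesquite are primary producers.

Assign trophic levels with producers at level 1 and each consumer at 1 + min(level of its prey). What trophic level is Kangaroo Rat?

Trophic level 2

Saguaro Fruit is a producer → level 1.
Kangaroo Rat eats Saguaro Fruit → level 2.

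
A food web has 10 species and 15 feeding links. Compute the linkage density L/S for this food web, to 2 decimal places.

There are L = 15 links among S = 10 species.
L/S = 15/10 = 1.5000 ≈ 1.50.

L/S = 1.50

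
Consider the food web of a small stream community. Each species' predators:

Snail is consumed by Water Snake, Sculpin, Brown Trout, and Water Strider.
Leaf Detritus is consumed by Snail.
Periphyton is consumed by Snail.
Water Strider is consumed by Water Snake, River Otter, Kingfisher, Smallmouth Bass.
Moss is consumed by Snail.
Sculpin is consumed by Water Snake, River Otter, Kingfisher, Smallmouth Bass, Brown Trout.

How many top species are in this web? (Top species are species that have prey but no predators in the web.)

5

Top species (has prey, but nothing eats it): Smallmouth Bass, Kingfisher, Brown Trout, River Otter, Water Snake.
Count: 5.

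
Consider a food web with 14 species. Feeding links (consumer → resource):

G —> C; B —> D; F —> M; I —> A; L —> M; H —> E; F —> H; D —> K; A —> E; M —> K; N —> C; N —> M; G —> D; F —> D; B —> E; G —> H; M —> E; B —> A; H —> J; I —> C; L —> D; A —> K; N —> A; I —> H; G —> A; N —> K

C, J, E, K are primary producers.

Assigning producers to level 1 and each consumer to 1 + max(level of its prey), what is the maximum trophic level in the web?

Producers (level 1): C, J, E, K.
J → H → I gives I level 3.
No species has a prey at level 3, so no species reaches level 4.

3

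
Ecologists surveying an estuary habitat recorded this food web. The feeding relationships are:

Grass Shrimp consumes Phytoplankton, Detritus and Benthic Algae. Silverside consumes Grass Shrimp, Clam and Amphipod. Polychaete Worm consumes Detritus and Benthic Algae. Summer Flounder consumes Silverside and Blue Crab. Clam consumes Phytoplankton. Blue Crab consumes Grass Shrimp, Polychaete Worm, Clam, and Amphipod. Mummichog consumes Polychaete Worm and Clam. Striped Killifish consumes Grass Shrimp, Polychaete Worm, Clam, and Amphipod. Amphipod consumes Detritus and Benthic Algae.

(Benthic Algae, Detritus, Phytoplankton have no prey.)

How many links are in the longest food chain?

3 links

One longest chain: Benthic Algae → Amphipod → Silverside → Summer Flounder.
It has 4 species and 3 links.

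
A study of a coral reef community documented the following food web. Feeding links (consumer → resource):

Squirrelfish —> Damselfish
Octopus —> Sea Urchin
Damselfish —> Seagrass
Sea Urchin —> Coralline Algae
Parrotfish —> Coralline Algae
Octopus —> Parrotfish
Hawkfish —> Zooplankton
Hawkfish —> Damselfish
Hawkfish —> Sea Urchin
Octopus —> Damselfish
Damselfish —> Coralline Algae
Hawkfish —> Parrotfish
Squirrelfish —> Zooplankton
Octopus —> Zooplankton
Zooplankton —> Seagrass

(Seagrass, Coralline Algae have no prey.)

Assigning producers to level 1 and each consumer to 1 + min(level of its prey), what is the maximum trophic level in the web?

Producers (level 1): Seagrass, Coralline Algae.
Following each consumer down to its lowest-level prey: Seagrass → Damselfish → Octopus (levels 1 through 3).
All prey of Octopus (Damselfish 2, Parrotfish 2, Zooplankton 2, Sea Urchin 2) are at level 2 or above, so Octopus is at level 1 + 2 = 3.
Every consumer has at least one prey at level 2 or below, so none exceeds level 3.

3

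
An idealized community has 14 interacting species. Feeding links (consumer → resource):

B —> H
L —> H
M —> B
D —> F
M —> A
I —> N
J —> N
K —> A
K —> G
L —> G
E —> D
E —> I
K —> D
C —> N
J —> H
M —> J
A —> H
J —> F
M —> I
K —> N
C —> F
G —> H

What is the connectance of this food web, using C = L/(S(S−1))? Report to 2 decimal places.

The web has S = 14 species and L = 22 feeding links.
C = L / (S(S−1)) = 22 / 182 = 0.1209 ≈ 0.12.

C = 0.12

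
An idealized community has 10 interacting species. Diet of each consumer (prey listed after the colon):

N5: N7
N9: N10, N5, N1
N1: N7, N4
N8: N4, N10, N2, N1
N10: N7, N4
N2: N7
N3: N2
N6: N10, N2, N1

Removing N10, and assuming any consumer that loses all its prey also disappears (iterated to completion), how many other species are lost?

Remove N10.
Every predator of it retains at least one other prey: N6 still has N2, N1; N9 still has N5, N1; N8 still has N4, N2, N1.
No consumer loses all prey, so no secondary extinctions occur.

0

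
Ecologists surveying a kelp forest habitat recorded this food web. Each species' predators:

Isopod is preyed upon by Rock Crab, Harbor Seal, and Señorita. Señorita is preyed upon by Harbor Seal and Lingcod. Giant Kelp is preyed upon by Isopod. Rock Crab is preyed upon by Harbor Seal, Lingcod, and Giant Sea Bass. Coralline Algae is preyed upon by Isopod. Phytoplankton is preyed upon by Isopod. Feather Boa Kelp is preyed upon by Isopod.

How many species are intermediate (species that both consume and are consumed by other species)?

3

Intermediate species (has both prey and predators): Isopod, Rock Crab, Señorita.
Count: 3.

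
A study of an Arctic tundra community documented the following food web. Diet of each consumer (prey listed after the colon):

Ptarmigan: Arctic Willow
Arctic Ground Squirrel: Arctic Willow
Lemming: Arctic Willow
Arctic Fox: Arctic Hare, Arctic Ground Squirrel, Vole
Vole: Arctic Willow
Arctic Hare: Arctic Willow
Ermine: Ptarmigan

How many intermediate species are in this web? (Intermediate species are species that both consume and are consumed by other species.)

4

Intermediate species (has both prey and predators): Arctic Hare, Arctic Ground Squirrel, Vole, Ptarmigan.
Count: 4.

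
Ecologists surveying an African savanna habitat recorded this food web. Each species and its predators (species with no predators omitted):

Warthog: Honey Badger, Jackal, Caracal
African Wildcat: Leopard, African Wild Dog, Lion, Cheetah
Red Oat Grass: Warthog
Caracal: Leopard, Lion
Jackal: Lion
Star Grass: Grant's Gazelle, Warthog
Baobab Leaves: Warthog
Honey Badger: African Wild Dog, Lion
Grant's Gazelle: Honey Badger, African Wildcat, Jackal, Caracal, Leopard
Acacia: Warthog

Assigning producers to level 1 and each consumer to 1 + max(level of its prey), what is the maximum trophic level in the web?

Producers (level 1): Baobab Leaves, Star Grass, Acacia, Red Oat Grass.
Star Grass → Grant's Gazelle → Caracal → Leopard gives Leopard level 4.
No species has a prey at level 4, so no species reaches level 5.

4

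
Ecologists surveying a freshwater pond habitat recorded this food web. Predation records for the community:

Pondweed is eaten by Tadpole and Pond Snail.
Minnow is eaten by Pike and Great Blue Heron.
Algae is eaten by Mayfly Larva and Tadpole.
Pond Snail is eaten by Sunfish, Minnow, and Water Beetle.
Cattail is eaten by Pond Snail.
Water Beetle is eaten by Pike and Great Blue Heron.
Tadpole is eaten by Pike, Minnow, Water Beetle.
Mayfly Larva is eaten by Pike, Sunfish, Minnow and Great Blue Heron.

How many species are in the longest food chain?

4 species

One longest chain: Cattail → Pond Snail → Water Beetle → Great Blue Heron.
It has 4 species and 3 links.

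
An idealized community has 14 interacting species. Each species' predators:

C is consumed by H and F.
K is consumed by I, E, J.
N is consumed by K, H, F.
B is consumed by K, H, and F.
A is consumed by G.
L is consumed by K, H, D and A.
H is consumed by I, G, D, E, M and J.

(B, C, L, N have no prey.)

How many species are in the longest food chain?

One longest chain: B → H → E.
It has 3 species and 2 links.

3 species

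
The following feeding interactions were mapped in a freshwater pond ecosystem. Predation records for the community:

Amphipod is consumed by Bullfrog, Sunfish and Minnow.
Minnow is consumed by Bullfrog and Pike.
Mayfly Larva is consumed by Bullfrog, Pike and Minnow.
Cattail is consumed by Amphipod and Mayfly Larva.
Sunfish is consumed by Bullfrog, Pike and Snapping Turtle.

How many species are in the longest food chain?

4 species

One longest chain: Cattail → Amphipod → Sunfish → Bullfrog.
It has 4 species and 3 links.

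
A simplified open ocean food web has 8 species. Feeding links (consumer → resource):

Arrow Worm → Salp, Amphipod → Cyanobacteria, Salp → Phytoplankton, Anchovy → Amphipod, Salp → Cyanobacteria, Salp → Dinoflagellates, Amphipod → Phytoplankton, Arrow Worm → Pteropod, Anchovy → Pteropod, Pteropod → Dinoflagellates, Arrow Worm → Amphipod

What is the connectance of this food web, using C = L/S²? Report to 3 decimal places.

The web has S = 8 species and L = 11 feeding links.
C = L / S² = 11 / 64 = 0.1719 ≈ 0.172.

C = 0.172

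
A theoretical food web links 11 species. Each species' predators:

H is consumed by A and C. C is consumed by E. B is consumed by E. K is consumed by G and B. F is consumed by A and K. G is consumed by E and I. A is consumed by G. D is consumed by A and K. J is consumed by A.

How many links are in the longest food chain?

One longest chain: D → K → G → I.
It has 4 species and 3 links.

3 links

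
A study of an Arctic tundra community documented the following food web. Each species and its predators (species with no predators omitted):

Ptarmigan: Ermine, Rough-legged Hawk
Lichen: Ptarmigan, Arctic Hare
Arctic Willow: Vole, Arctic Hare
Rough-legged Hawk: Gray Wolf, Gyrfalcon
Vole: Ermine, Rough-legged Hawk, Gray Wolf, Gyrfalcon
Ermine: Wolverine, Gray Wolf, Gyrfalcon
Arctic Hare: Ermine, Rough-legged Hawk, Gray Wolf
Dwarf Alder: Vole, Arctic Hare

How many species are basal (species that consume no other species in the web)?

3

Basal species (no prey listed): Arctic Willow, Dwarf Alder, Lichen.
Count: 3.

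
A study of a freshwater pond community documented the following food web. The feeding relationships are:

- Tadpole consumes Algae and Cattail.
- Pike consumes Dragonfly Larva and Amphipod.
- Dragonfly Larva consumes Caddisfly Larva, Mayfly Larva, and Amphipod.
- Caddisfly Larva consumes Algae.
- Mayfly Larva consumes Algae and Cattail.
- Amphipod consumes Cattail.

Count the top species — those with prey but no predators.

Top species (has prey, but nothing eats it): Tadpole, Pike.
Count: 2.

2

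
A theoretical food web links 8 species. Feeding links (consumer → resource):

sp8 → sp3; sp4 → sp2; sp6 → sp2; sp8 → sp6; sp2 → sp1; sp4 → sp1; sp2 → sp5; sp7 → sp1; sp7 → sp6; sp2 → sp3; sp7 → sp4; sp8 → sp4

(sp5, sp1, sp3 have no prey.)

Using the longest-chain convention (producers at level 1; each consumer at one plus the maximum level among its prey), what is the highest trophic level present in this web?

Producers (level 1): sp5, sp1, sp3.
sp5 → sp2 → sp6 → sp8 gives sp8 level 4.
No species has a prey at level 4, so no species reaches level 5.

4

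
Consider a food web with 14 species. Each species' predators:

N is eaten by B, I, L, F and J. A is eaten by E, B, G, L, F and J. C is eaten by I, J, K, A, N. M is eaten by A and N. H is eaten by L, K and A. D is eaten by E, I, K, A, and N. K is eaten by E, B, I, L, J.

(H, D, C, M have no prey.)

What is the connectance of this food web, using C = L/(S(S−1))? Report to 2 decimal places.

C = 0.17

The web has S = 14 species and L = 31 feeding links.
C = L / (S(S−1)) = 31 / 182 = 0.1703 ≈ 0.17.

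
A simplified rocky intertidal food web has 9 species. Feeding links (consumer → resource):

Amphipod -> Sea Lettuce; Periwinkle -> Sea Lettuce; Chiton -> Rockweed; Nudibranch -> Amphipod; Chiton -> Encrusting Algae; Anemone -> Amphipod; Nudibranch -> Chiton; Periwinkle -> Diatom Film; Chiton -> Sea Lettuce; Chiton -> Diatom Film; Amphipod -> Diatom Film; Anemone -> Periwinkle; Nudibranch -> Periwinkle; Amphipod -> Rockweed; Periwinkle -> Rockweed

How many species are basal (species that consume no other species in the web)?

4

Basal species (no prey listed): Encrusting Algae, Sea Lettuce, Diatom Film, Rockweed.
Count: 4.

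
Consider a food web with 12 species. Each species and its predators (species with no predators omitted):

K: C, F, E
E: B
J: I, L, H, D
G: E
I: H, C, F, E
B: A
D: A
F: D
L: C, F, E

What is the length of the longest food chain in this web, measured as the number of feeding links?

4 links

One longest chain: J → I → E → B → A.
It has 5 species and 4 links.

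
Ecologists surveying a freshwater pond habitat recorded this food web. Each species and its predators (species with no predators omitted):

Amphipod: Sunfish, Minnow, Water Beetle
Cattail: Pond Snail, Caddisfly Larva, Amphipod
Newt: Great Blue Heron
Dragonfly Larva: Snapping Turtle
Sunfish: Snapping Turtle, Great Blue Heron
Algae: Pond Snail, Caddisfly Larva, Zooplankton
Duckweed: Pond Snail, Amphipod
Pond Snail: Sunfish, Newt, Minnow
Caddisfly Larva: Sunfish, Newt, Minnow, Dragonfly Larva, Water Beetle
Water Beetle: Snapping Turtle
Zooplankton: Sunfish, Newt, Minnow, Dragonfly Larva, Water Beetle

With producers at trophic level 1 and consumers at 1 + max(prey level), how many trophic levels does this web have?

4

Producers (level 1): Duckweed, Cattail, Algae.
Cattail → Caddisfly Larva → Dragonfly Larva → Snapping Turtle gives Snapping Turtle level 4.
No species has a prey at level 4, so no species reaches level 5.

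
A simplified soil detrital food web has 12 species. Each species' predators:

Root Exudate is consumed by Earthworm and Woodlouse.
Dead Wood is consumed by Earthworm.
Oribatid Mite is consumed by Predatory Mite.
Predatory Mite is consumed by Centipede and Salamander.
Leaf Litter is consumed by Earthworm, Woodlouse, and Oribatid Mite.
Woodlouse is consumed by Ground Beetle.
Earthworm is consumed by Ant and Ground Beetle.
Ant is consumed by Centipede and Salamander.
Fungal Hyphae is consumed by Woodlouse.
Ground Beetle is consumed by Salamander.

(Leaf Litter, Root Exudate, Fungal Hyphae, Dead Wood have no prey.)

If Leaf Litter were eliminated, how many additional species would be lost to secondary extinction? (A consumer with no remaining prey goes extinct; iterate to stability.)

2

Remove Leaf Litter.
Round 1: Oribatid Mite (all prey gone) → extinct.
Round 2: Predatory Mite (all prey gone) → extinct.
No further losses. Total secondary extinctions: 2.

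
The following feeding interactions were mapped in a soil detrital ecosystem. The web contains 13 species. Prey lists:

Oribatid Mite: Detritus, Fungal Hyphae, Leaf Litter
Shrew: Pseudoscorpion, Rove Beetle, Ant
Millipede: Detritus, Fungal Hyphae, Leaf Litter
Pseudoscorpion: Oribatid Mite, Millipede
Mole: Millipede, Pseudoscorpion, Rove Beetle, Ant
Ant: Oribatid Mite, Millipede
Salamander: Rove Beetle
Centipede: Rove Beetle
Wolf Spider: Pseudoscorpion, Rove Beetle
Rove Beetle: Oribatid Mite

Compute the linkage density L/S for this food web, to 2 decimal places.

L/S = 1.69

There are L = 22 links among S = 13 species.
L/S = 22/13 = 1.6923 ≈ 1.69.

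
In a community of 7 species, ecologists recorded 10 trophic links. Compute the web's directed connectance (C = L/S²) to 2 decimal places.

C = 0.20

The web has S = 7 species and L = 10 feeding links.
C = L / S² = 10 / 49 = 0.2041 ≈ 0.20.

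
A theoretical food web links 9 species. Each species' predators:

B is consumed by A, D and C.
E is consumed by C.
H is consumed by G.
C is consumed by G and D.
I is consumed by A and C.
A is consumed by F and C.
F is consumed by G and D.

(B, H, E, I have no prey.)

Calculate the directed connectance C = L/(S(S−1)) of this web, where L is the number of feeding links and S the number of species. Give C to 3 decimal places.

The web has S = 9 species and L = 13 feeding links.
C = L / (S(S−1)) = 13 / 72 = 0.1806 ≈ 0.181.

C = 0.181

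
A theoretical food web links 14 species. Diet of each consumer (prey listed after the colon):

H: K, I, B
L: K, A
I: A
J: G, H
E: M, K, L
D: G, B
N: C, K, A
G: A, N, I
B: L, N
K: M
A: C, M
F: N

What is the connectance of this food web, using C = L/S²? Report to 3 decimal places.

The web has S = 14 species and L = 25 feeding links.
C = L / S² = 25 / 196 = 0.1276 ≈ 0.128.

C = 0.128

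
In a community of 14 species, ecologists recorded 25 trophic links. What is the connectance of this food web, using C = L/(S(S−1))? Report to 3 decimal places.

C = 0.137

The web has S = 14 species and L = 25 feeding links.
C = L / (S(S−1)) = 25 / 182 = 0.1374 ≈ 0.137.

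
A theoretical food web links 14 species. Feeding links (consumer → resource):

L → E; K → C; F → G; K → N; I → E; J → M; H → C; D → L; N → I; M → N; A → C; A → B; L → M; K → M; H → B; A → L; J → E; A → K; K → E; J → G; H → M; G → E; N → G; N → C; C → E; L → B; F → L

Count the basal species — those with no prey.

2

Basal species (no prey listed): B, E.
Count: 2.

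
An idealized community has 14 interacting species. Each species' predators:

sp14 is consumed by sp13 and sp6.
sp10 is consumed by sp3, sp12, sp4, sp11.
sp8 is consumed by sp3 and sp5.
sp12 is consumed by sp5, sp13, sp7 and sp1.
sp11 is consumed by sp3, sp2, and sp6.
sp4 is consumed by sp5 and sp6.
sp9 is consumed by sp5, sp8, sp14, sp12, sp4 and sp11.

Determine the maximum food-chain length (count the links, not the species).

One longest chain: sp10 → sp12 → sp1.
It has 3 species and 2 links.

2 links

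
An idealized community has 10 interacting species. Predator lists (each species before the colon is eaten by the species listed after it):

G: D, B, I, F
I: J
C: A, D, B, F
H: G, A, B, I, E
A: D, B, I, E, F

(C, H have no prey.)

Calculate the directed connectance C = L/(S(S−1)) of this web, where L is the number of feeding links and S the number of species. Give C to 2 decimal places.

The web has S = 10 species and L = 19 feeding links.
C = L / (S(S−1)) = 19 / 90 = 0.2111 ≈ 0.21.

C = 0.21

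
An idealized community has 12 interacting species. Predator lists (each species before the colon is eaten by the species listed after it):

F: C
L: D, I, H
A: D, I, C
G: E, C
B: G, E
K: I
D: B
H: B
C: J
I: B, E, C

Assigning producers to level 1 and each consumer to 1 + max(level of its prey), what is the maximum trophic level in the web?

6

Producers (level 1): A, K, F, L.
A → D → B → G → C → J gives J level 6.
No species has a prey at level 6, so no species reaches level 7.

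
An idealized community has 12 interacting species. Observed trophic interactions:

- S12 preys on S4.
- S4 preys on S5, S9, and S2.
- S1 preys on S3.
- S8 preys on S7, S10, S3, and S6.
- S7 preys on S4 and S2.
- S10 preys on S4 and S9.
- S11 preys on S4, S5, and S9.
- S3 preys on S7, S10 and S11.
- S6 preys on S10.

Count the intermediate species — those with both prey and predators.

Intermediate species (has both prey and predators): S4, S10, S11, S7, S6, S3.
Count: 6.

6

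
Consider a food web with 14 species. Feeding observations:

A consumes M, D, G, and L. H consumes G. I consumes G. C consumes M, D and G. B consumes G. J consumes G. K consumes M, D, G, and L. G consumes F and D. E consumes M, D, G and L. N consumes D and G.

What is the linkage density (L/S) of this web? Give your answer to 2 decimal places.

L/S = 1.64

There are L = 23 links among S = 14 species.
L/S = 23/14 = 1.6429 ≈ 1.64.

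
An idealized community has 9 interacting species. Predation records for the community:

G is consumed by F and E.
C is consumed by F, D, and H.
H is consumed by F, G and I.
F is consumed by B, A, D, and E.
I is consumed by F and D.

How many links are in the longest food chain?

One longest chain: C → H → G → F → D.
It has 5 species and 4 links.

4 links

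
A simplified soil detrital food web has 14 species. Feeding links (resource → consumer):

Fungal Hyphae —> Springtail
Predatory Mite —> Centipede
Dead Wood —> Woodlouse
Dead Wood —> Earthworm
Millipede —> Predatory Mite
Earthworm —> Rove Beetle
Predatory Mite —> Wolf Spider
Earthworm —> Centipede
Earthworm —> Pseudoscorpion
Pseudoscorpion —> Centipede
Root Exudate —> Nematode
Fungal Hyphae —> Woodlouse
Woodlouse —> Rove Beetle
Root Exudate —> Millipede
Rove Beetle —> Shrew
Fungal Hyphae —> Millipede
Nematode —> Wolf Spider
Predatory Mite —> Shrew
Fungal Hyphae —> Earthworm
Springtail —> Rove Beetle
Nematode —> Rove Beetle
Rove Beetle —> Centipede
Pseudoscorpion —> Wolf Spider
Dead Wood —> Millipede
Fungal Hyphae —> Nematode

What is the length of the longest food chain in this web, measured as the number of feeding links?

3 links

One longest chain: Dead Wood → Woodlouse → Rove Beetle → Centipede.
It has 4 species and 3 links.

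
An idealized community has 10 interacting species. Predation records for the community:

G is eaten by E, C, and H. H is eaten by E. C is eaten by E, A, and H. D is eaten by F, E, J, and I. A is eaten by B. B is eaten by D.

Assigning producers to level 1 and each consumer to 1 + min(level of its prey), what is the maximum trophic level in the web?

Producers (level 1): G.
Following each consumer down to its lowest-level prey: G → C → A → B → D → I (levels 1 through 6).
All prey of I (D 5) are at level 5 or above, so I is at level 1 + 5 = 6.
Every consumer has at least one prey at level 5 or below, so none exceeds level 6.

6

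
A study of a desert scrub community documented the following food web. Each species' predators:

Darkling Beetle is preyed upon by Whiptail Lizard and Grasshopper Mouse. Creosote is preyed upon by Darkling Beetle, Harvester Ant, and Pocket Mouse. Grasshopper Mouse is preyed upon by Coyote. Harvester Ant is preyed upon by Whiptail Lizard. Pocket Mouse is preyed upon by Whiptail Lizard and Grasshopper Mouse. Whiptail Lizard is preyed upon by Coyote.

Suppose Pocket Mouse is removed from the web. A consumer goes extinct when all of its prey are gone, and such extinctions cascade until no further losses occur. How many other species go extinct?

0

Remove Pocket Mouse.
Every predator of it retains at least one other prey: Whiptail Lizard still has Harvester Ant, Darkling Beetle; Grasshopper Mouse still has Darkling Beetle.
No consumer loses all prey, so no secondary extinctions occur.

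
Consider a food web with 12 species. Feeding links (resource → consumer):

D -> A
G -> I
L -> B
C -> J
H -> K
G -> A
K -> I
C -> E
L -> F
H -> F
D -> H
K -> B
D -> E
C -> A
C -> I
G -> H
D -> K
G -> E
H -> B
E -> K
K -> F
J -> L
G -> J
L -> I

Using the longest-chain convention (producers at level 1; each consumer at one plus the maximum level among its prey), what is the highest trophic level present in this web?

4

Producers (level 1): G, C, D.
G → J → L → B gives B level 4.
No species has a prey at level 4, so no species reaches level 5.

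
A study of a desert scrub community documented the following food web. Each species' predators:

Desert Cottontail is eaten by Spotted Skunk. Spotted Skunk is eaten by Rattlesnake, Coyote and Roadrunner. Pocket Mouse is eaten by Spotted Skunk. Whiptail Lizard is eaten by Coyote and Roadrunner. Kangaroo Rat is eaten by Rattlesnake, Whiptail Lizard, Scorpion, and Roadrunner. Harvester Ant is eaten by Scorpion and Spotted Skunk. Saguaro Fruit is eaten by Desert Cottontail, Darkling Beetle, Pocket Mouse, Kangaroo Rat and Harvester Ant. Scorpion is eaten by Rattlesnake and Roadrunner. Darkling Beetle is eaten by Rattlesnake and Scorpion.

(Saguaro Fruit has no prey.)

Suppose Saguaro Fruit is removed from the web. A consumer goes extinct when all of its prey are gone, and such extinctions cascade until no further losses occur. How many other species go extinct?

Remove Saguaro Fruit.
Round 1: Harvester Ant (all prey gone), Darkling Beetle (all prey gone), Pocket Mouse (all prey gone), Desert Cottontail (all prey gone), Kangaroo Rat (all prey gone) → extinct.
Round 2: Whiptail Lizard (all prey gone), Scorpion (all prey gone), Spotted Skunk (all prey gone) → extinct.
Round 3: Roadrunner (all prey gone), Coyote (all prey gone), Rattlesnake (all prey gone) → extinct.
No further losses. Total secondary extinctions: 11.

11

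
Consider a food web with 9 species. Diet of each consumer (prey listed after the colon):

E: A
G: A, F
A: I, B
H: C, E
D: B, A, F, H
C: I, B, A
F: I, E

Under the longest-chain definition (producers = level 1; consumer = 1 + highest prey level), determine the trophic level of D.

Trophic level 5

I is a producer → level 1.
A eats I (level 1); other prey at levels: B 1 → level 2.
E eats A → level 3.
F eats E (level 3); other prey at levels: I 1 → level 4.
D eats F (level 4); other prey at levels: B 1, A 2, H 4 → level 5.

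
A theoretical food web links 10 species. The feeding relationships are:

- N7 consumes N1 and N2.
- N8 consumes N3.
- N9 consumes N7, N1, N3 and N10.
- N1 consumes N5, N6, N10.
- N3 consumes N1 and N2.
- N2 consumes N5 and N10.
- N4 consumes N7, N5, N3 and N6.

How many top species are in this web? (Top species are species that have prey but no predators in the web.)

3

Top species (has prey, but nothing eats it): N4, N8, N9.
Count: 3.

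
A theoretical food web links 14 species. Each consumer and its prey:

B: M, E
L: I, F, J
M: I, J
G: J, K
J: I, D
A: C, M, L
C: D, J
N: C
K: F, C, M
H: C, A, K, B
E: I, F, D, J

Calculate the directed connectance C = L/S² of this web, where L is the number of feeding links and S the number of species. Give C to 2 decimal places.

The web has S = 14 species and L = 28 feeding links.
C = L / S² = 28 / 196 = 0.1429 ≈ 0.14.

C = 0.14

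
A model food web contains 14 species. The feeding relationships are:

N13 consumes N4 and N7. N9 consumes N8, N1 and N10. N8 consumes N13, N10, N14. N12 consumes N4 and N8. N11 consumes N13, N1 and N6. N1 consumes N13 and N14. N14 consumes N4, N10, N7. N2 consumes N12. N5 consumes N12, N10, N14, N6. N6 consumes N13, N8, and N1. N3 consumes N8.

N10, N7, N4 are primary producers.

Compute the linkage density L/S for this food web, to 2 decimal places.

L/S = 1.93

There are L = 27 links among S = 14 species.
L/S = 27/14 = 1.9286 ≈ 1.93.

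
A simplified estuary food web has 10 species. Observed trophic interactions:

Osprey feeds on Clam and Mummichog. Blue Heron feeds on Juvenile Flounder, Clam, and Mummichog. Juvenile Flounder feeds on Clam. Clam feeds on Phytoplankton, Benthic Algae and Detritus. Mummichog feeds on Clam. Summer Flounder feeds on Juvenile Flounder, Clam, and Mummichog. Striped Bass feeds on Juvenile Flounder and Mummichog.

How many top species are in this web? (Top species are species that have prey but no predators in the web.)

4

Top species (has prey, but nothing eats it): Summer Flounder, Striped Bass, Osprey, Blue Heron.
Count: 4.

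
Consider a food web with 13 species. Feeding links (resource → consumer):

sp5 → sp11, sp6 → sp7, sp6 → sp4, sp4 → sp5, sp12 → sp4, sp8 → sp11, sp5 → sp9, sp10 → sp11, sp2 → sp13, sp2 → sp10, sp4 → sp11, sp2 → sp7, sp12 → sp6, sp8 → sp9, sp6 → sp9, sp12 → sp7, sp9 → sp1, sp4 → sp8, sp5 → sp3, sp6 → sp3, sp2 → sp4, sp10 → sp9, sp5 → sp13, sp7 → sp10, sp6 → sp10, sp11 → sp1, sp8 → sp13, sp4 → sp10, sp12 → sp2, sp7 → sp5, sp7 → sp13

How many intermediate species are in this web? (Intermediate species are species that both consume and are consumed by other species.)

Intermediate species (has both prey and predators): sp6, sp2, sp4, sp7, sp10, sp5, sp8, sp11, sp9.
Count: 9.

9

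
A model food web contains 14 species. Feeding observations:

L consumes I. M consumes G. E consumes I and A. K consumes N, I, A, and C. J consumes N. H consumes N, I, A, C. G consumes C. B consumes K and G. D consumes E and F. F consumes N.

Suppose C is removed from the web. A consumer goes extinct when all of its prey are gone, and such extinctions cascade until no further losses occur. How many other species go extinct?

2

Remove C.
Round 1: G (all prey gone) → extinct.
Round 2: M (all prey gone) → extinct.
No further losses. Total secondary extinctions: 2.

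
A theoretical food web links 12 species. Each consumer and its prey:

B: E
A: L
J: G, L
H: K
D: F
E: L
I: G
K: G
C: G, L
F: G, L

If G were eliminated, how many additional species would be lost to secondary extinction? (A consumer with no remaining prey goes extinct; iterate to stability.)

3

Remove G.
Round 1: K (all prey gone), I (all prey gone) → extinct.
Round 2: H (all prey gone) → extinct.
No further losses. Total secondary extinctions: 3.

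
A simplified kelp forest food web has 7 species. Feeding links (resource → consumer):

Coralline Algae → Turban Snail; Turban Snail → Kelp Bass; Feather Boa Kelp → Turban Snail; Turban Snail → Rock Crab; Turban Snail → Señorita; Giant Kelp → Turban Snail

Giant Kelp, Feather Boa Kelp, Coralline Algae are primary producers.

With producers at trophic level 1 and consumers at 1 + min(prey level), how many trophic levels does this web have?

Producers (level 1): Giant Kelp, Feather Boa Kelp, Coralline Algae.
Following each consumer down to its lowest-level prey: Giant Kelp → Turban Snail → Rock Crab (levels 1 through 3).
All prey of Rock Crab (Turban Snail 2) are at level 2 or above, so Rock Crab is at level 1 + 2 = 3.
Every consumer has at least one prey at level 2 or below, so none exceeds level 3.

3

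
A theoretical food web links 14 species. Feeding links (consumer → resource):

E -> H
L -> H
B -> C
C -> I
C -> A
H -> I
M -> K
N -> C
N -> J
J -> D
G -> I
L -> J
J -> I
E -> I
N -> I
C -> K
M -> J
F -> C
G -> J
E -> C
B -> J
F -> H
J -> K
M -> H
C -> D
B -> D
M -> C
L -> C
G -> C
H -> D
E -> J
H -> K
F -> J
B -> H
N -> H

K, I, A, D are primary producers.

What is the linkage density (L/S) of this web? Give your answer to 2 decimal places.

There are L = 35 links among S = 14 species.
L/S = 35/14 = 2.5000 ≈ 2.50.

L/S = 2.50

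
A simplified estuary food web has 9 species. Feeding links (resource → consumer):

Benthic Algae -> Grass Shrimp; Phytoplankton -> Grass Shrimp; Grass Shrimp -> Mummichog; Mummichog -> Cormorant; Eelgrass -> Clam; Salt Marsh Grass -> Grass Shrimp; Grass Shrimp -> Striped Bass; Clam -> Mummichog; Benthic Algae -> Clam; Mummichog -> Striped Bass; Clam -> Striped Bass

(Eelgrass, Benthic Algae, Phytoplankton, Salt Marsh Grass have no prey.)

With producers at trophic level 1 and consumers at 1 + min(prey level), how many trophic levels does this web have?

Producers (level 1): Eelgrass, Benthic Algae, Phytoplankton, Salt Marsh Grass.
Following each consumer down to its lowest-level prey: Eelgrass → Clam → Mummichog → Cormorant (levels 1 through 4).
All prey of Cormorant (Mummichog 3) are at level 3 or above, so Cormorant is at level 1 + 3 = 4.
Every consumer has at least one prey at level 3 or below, so none exceeds level 4.

4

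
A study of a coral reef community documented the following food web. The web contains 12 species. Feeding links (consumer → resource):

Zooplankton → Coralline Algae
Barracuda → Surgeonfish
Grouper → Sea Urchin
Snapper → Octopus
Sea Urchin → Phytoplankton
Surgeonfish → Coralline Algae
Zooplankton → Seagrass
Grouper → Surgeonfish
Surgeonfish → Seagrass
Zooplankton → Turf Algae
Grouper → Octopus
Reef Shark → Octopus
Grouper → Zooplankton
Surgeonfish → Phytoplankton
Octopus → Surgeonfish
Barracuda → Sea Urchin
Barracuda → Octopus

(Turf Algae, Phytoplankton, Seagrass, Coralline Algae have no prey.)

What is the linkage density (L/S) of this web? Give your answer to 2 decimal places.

There are L = 17 links among S = 12 species.
L/S = 17/12 = 1.4167 ≈ 1.42.

L/S = 1.42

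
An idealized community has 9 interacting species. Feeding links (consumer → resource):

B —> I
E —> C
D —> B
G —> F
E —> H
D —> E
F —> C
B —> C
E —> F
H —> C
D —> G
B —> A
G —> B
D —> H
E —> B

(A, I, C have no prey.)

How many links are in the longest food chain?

One longest chain: C → F → G → D.
It has 4 species and 3 links.

3 links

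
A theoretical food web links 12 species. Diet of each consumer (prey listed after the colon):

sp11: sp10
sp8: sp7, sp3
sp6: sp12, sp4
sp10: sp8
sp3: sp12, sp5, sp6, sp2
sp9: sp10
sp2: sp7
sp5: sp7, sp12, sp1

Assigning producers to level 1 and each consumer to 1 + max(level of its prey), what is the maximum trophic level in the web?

6

Producers (level 1): sp7, sp12, sp1, sp4.
sp7 → sp5 → sp3 → sp8 → sp10 → sp9 gives sp9 level 6.
No species has a prey at level 6, so no species reaches level 7.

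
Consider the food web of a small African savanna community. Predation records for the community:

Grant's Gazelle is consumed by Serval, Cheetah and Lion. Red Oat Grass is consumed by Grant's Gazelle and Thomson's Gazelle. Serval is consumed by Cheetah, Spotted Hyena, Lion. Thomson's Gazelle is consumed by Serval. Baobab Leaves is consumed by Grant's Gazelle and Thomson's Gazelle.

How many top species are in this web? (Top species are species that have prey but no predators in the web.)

3

Top species (has prey, but nothing eats it): Cheetah, Spotted Hyena, Lion.
Count: 3.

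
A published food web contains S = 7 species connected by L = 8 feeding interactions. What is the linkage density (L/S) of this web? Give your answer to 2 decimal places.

L/S = 1.14

There are L = 8 links among S = 7 species.
L/S = 8/7 = 1.1429 ≈ 1.14.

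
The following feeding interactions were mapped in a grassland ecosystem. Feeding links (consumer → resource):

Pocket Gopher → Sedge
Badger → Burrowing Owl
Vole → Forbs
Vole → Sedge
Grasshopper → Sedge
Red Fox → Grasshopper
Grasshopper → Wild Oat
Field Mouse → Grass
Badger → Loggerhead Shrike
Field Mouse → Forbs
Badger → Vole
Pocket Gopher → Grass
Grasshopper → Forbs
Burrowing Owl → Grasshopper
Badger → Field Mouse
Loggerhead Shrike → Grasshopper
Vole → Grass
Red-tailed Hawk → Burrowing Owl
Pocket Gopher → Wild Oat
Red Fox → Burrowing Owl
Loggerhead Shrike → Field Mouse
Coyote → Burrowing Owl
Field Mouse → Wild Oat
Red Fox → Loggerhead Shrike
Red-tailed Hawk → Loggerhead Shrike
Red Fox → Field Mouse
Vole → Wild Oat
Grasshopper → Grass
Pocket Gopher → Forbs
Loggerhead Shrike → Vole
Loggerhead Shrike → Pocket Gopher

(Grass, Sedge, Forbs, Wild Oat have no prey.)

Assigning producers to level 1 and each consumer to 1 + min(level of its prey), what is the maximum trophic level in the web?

4

Producers (level 1): Grass, Sedge, Forbs, Wild Oat.
Following each consumer down to its lowest-level prey: Grass → Grasshopper → Burrowing Owl → Red-tailed Hawk (levels 1 through 4).
All prey of Red-tailed Hawk (Burrowing Owl 3, Loggerhead Shrike 3) are at level 3 or above, so Red-tailed Hawk is at level 1 + 3 = 4.
Every consumer has at least one prey at level 3 or below, so none exceeds level 4.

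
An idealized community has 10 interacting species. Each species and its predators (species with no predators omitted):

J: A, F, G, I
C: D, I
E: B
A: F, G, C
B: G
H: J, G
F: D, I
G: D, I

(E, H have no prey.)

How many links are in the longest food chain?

One longest chain: H → J → A → F → D.
It has 5 species and 4 links.

4 links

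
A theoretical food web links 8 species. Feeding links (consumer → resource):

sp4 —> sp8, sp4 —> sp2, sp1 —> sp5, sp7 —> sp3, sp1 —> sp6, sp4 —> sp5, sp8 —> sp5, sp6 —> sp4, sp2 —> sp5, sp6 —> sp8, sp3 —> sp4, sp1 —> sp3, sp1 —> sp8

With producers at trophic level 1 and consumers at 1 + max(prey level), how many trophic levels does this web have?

Producers (level 1): sp5.
sp5 → sp2 → sp4 → sp6 → sp1 gives sp1 level 5.
No species has a prey at level 5, so no species reaches level 6.

5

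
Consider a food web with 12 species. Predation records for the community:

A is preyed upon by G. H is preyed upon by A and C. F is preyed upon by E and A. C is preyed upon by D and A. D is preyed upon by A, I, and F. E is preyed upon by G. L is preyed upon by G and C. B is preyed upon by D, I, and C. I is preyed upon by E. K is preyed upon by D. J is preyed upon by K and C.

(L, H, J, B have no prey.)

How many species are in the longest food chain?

6 species

One longest chain: L → C → D → I → E → G.
It has 6 species and 5 links.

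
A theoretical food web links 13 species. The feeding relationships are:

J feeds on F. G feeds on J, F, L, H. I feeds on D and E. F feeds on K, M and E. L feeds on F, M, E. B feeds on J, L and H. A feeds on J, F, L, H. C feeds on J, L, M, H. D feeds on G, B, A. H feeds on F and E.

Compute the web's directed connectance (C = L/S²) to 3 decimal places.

C = 0.172

The web has S = 13 species and L = 29 feeding links.
C = L / S² = 29 / 169 = 0.1716 ≈ 0.172.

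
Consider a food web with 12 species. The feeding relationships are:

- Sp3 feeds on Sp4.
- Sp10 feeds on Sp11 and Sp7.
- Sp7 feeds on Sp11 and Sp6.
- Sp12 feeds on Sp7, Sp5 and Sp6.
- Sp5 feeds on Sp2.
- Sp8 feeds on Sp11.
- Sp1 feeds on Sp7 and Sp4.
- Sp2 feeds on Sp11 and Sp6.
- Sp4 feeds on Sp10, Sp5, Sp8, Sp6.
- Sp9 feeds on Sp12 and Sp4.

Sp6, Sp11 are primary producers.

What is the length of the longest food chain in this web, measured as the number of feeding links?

One longest chain: Sp6 → Sp2 → Sp5 → Sp4 → Sp1.
It has 5 species and 4 links.

4 links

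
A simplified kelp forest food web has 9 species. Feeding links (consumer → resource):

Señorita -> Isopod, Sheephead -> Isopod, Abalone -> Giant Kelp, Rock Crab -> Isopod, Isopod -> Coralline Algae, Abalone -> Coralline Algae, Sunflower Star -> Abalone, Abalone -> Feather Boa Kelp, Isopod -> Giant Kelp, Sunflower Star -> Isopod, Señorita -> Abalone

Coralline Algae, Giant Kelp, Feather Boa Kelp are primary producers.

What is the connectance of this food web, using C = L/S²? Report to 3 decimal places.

The web has S = 9 species and L = 11 feeding links.
C = L / S² = 11 / 81 = 0.1358 ≈ 0.136.

C = 0.136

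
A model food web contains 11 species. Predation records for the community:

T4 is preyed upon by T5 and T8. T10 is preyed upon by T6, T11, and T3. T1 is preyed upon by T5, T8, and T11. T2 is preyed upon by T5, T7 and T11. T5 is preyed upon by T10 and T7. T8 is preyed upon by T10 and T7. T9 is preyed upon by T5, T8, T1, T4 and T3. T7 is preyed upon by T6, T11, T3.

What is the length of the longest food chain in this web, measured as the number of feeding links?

4 links

One longest chain: T9 → T4 → T8 → T10 → T3.
It has 5 species and 4 links.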